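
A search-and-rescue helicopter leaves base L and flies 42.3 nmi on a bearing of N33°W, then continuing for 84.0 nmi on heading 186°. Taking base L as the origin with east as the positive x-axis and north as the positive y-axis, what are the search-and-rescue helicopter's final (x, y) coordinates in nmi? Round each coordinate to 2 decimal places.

Leg 1 (N33°W, 42.3 nmi): east 42.3 sin 327° = -23.04, north 42.3 cos 327° = 35.48
Leg 2 (186°, 84.0 nmi): east 84.0 sin 186° = -8.78, north 84.0 cos 186° = -83.54
Summing: -31.82 nmi east, -48.06 nmi north → (-31.82, -48.06).

(-31.82, -48.06)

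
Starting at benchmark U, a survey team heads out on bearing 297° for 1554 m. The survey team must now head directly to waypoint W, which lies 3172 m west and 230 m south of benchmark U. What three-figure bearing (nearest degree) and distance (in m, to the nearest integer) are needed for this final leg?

Leg 1 (297°, 1554 m): east 1554 sin 297° = -1384.62, north 1554 cos 297° = 705.50
Current position: (-1384.62, 705.50). Target: (-3172, -230). Remaining: Δeast = -1787.38, Δnorth = -935.50.
Bearing = atan2(-1787.38, -935.50) mod 360° = 242.37°; distance = √((-1787.38)² + (-935.50)²) = 2017.393 m.

242°, 2017 m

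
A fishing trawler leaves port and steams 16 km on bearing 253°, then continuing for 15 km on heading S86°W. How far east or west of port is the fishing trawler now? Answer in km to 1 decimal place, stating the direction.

30.3 km west

Leg 1 (253°, 16 km): east 16 sin 253° = -15.30, north 16 cos 253° = -4.68
Leg 2 (S86°W, 15 km): east 15 sin 266° = -14.96, north 15 cos 266° = -1.05
Net east component: -30.26 km.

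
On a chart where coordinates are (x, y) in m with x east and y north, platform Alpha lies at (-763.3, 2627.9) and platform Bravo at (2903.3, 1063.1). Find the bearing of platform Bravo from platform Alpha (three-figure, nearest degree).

113°

Δeast = 2903.3 − -763.3 = 3666.60; Δnorth = 1063.1 − 2627.9 = -1564.80.
Bearing = atan2(Δeast, Δnorth) mod 360° = 113.11° ≈ 113°.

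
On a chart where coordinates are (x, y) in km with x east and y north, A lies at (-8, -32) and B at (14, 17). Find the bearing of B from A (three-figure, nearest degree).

Δeast = 14 − -8 = 22.00; Δnorth = 17 − -32 = 49.00.
Bearing = atan2(Δeast, Δnorth) mod 360° = 24.18° ≈ 024°.

024°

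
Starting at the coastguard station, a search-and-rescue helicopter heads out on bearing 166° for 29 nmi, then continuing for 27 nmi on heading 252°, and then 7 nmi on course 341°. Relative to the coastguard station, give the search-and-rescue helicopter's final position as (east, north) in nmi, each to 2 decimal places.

(-20.94, -29.86)

Leg 1 (166°, 29 nmi): east 29 sin 166° = 7.02, north 29 cos 166° = -28.14
Leg 2 (252°, 27 nmi): east 27 sin 252° = -25.68, north 27 cos 252° = -8.34
Leg 3 (341°, 7 nmi): east 7 sin 341° = -2.28, north 7 cos 341° = 6.62
Summing: -20.94 nmi east, -29.86 nmi north → (-20.94, -29.86).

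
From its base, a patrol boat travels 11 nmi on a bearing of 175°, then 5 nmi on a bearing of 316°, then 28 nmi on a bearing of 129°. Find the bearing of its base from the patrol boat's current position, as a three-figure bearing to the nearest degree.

322°

Leg 1 (175°, 11 nmi): east 11 sin 175° = 0.96, north 11 cos 175° = -10.96
Leg 2 (316°, 5 nmi): east 5 sin 316° = -3.47, north 5 cos 316° = 3.60
Leg 3 (129°, 28 nmi): east 28 sin 129° = 21.76, north 28 cos 129° = -17.62
Net displacement: 19.25 east, -24.98 north. Direction back to start is (-19.25, 24.98): bearing = atan2(-19.25, 24.98) mod 360° = 322.39° ≈ 322°.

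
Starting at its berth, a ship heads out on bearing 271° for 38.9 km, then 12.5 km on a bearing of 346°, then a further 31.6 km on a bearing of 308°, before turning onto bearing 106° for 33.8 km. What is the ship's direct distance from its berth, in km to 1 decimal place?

41.3 km

Leg 1 (271°, 38.9 km): east 38.9 sin 271° = -38.89, north 38.9 cos 271° = 0.68
Leg 2 (346°, 12.5 km): east 12.5 sin 346° = -3.02, north 12.5 cos 346° = 12.13
Leg 3 (308°, 31.6 km): east 31.6 sin 308° = -24.90, north 31.6 cos 308° = 19.45
Leg 4 (106°, 33.8 km): east 33.8 sin 106° = 32.49, north 33.8 cos 106° = -9.32
Net: -34.33 east, 22.95 north. Distance = √((-34.33)² + (22.95)²) = 41.291 km.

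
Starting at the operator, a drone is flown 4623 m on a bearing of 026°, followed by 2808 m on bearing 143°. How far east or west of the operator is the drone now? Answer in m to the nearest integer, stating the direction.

3716 m east

Leg 1 (026°, 4623 m): east 4623 sin 26° = 2026.59, north 4623 cos 26° = 4155.12
Leg 2 (143°, 2808 m): east 2808 sin 143° = 1689.90, north 2808 cos 143° = -2242.57
Net east component: 3716.49 m.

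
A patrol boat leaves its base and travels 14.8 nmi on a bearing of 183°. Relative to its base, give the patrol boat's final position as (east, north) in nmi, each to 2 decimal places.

Leg 1 (183°, 14.8 nmi): east 14.8 sin 183° = -0.77, north 14.8 cos 183° = -14.78
Summing: -0.77 nmi east, -14.78 nmi north → (-0.77, -14.78).

(-0.77, -14.78)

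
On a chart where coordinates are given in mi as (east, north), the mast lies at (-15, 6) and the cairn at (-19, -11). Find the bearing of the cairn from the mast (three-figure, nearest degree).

193°

Δeast = -19 − -15 = -4.00; Δnorth = -11 − 6 = -17.00.
Bearing = atan2(Δeast, Δnorth) mod 360° = 193.24° ≈ 193°.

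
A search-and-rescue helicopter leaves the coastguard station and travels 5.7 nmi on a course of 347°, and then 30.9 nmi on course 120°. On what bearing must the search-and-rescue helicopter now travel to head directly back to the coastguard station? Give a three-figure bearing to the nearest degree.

291°

Leg 1 (347°, 5.7 nmi): east 5.7 sin 347° = -1.28, north 5.7 cos 347° = 5.55
Leg 2 (120°, 30.9 nmi): east 30.9 sin 120° = 26.76, north 30.9 cos 120° = -15.45
Net displacement: 25.48 east, -9.90 north. Direction back to start is (-25.48, 9.90): bearing = atan2(-25.48, 9.90) mod 360° = 291.23° ≈ 291°.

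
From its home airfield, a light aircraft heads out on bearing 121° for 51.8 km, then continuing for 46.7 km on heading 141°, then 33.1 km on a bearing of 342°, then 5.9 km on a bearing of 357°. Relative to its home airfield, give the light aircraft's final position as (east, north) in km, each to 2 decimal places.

Leg 1 (121°, 51.8 km): east 51.8 sin 121° = 44.40, north 51.8 cos 121° = -26.68
Leg 2 (141°, 46.7 km): east 46.7 sin 141° = 29.39, north 46.7 cos 141° = -36.29
Leg 3 (342°, 33.1 km): east 33.1 sin 342° = -10.23, north 33.1 cos 342° = 31.48
Leg 4 (357°, 5.9 km): east 5.9 sin 357° = -0.31, north 5.9 cos 357° = 5.89
Summing: 63.25 km east, -25.60 km north → (63.25, -25.60).

(63.25, -25.60)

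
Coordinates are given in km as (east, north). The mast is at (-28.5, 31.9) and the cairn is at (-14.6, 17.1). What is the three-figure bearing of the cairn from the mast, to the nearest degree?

Δeast = -14.6 − -28.5 = 13.90; Δnorth = 17.1 − 31.9 = -14.80.
Bearing = atan2(Δeast, Δnorth) mod 360° = 136.80° ≈ 137°.

137°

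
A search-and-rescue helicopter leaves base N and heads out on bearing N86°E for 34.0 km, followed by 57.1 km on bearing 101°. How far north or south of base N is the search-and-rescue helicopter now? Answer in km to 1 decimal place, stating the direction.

Leg 1 (N86°E, 34.0 km): east 34.0 sin 86° = 33.92, north 34.0 cos 86° = 2.37
Leg 2 (101°, 57.1 km): east 57.1 sin 101° = 56.05, north 57.1 cos 101° = -10.90
Net north component: -8.52 km.

8.5 km south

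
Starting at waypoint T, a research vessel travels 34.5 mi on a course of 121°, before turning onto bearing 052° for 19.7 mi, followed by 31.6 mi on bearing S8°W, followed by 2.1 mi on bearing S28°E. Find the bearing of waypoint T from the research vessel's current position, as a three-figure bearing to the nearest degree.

313°

Leg 1 (121°, 34.5 mi): east 34.5 sin 121° = 29.57, north 34.5 cos 121° = -17.77
Leg 2 (052°, 19.7 mi): east 19.7 sin 52° = 15.52, north 19.7 cos 52° = 12.13
Leg 3 (S8°W, 31.6 mi): east 31.6 sin 188° = -4.40, north 31.6 cos 188° = -31.29
Leg 4 (S28°E, 2.1 mi): east 2.1 sin 152° = 0.99, north 2.1 cos 152° = -1.85
Net displacement: 41.68 east, -38.79 north. Direction back to start is (-41.68, 38.79): bearing = atan2(-41.68, 38.79) mod 360° = 312.94° ≈ 313°.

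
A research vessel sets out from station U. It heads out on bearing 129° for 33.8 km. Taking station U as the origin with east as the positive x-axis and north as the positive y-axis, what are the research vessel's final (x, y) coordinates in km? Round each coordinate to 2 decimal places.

Leg 1 (129°, 33.8 km): east 33.8 sin 129° = 26.27, north 33.8 cos 129° = -21.27
Summing: 26.27 km east, -21.27 km north → (26.27, -21.27).

(26.27, -21.27)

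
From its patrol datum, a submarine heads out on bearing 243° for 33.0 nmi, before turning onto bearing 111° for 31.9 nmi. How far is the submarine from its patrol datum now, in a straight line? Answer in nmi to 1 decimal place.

Leg 1 (243°, 33.0 nmi): east 33.0 sin 243° = -29.40, north 33.0 cos 243° = -14.98
Leg 2 (111°, 31.9 nmi): east 31.9 sin 111° = 29.78, north 31.9 cos 111° = -11.43
Net: 0.38 east, -26.41 north. Distance = √((0.38)² + (-26.41)²) = 26.416 nmi.

26.4 nmi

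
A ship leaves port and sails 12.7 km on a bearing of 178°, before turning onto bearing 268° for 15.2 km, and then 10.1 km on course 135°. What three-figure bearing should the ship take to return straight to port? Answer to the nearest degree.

Leg 1 (178°, 12.7 km): east 12.7 sin 178° = 0.44, north 12.7 cos 178° = -12.69
Leg 2 (268°, 15.2 km): east 15.2 sin 268° = -15.19, north 15.2 cos 268° = -0.53
Leg 3 (135°, 10.1 km): east 10.1 sin 135° = 7.14, north 10.1 cos 135° = -7.14
Net displacement: -7.61 east, -20.36 north. Direction back to start is (7.61, 20.36): bearing = atan2(7.61, 20.36) mod 360° = 20.48° ≈ 020°.

020°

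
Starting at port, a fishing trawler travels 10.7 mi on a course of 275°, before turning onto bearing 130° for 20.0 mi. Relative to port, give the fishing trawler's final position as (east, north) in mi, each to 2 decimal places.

Leg 1 (275°, 10.7 mi): east 10.7 sin 275° = -10.66, north 10.7 cos 275° = 0.93
Leg 2 (130°, 20.0 mi): east 20.0 sin 130° = 15.32, north 20.0 cos 130° = -12.86
Summing: 4.66 mi east, -11.92 mi north → (4.66, -11.92).

(4.66, -11.92)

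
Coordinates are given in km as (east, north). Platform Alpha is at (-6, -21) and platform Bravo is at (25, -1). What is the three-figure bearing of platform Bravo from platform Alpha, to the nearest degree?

Δeast = 25 − -6 = 31.00; Δnorth = -1 − -21 = 20.00.
Bearing = atan2(Δeast, Δnorth) mod 360° = 57.17° ≈ 057°.

057°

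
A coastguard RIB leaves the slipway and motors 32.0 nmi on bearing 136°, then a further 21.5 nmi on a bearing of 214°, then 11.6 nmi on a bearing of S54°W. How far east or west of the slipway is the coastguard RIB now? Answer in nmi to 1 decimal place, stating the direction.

0.8 nmi east

Leg 1 (136°, 32.0 nmi): east 32.0 sin 136° = 22.23, north 32.0 cos 136° = -23.02
Leg 2 (214°, 21.5 nmi): east 21.5 sin 214° = -12.02, north 21.5 cos 214° = -17.82
Leg 3 (S54°W, 11.6 nmi): east 11.6 sin 234° = -9.38, north 11.6 cos 234° = -6.82
Net east component: 0.82 nmi.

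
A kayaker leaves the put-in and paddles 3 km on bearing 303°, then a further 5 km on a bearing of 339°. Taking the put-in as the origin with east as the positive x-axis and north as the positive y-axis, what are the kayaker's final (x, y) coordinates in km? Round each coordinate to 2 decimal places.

(-4.31, 6.30)

Leg 1 (303°, 3 km): east 3 sin 303° = -2.52, north 3 cos 303° = 1.63
Leg 2 (339°, 5 km): east 5 sin 339° = -1.79, north 5 cos 339° = 4.67
Summing: -4.31 km east, 6.30 km north → (-4.31, 6.30).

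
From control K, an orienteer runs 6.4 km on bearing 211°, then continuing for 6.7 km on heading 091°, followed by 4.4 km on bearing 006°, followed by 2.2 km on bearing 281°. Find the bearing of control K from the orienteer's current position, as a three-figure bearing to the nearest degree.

295°

Leg 1 (211°, 6.4 km): east 6.4 sin 211° = -3.30, north 6.4 cos 211° = -5.49
Leg 2 (091°, 6.7 km): east 6.7 sin 91° = 6.70, north 6.7 cos 91° = -0.12
Leg 3 (006°, 4.4 km): east 4.4 sin 6° = 0.46, north 4.4 cos 6° = 4.38
Leg 4 (281°, 2.2 km): east 2.2 sin 281° = -2.16, north 2.2 cos 281° = 0.42
Net displacement: 1.70 east, -0.81 north. Direction back to start is (-1.70, 0.81): bearing = atan2(-1.70, 0.81) mod 360° = 295.36° ≈ 295°.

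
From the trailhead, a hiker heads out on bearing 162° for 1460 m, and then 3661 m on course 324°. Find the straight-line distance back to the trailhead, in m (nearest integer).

Leg 1 (162°, 1460 m): east 1460 sin 162° = 451.16, north 1460 cos 162° = -1388.54
Leg 2 (324°, 3661 m): east 3661 sin 324° = -2151.88, north 3661 cos 324° = 2961.81
Net: -1700.72 east, 1573.27 north. Distance = √((-1700.72)² + (1573.27)²) = 2316.811 m.

2317 m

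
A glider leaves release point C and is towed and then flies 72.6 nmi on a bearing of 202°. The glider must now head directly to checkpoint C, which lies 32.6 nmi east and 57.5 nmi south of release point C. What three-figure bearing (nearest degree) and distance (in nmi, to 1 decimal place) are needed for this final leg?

081°, 60.6 nmi

Leg 1 (202°, 72.6 nmi): east 72.6 sin 202° = -27.20, north 72.6 cos 202° = -67.31
Current position: (-27.20, -67.31). Target: (32.6, -57.5). Remaining: Δeast = 59.80, Δnorth = 9.81.
Bearing = atan2(59.80, 9.81) mod 360° = 80.68°; distance = √((59.80)² + (9.81)²) = 60.596 nmi.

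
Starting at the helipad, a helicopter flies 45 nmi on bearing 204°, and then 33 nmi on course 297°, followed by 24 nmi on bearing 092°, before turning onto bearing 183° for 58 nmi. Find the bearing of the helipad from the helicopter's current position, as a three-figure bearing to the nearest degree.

Leg 1 (204°, 45 nmi): east 45 sin 204° = -18.30, north 45 cos 204° = -41.11
Leg 2 (297°, 33 nmi): east 33 sin 297° = -29.40, north 33 cos 297° = 14.98
Leg 3 (092°, 24 nmi): east 24 sin 92° = 23.99, north 24 cos 92° = -0.84
Leg 4 (183°, 58 nmi): east 58 sin 183° = -3.04, north 58 cos 183° = -57.92
Net displacement: -26.76 east, -84.89 north. Direction back to start is (26.76, 84.89): bearing = atan2(26.76, 84.89) mod 360° = 17.50° ≈ 017°.

017°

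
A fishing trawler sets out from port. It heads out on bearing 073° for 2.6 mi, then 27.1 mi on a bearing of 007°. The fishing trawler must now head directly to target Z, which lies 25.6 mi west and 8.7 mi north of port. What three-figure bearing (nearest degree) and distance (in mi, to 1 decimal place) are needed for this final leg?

239°, 36.7 mi

Leg 1 (073°, 2.6 mi): east 2.6 sin 73° = 2.49, north 2.6 cos 73° = 0.76
Leg 2 (007°, 27.1 mi): east 27.1 sin 7° = 3.30, north 27.1 cos 7° = 26.90
Current position: (5.79, 27.66). Target: (-25.6, 8.7). Remaining: Δeast = -31.39, Δnorth = -18.96.
Bearing = atan2(-31.39, -18.96) mod 360° = 238.87°; distance = √((-31.39)² + (-18.96)²) = 36.670 mi.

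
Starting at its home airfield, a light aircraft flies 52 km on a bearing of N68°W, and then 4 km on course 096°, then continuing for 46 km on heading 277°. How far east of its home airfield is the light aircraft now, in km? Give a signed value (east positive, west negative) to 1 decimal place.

Leg 1 (N68°W, 52 km): east 52 sin 292° = -48.21, north 52 cos 292° = 19.48
Leg 2 (096°, 4 km): east 4 sin 96° = 3.98, north 4 cos 96° = -0.42
Leg 3 (277°, 46 km): east 46 sin 277° = -45.66, north 46 cos 277° = 5.61
Net east component: -89.89 km.

-89.9 km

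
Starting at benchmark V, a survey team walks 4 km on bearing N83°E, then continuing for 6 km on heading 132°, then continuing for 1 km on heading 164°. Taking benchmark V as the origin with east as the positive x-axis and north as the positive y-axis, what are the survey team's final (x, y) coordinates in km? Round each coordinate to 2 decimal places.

(8.70, -4.49)

Leg 1 (N83°E, 4 km): east 4 sin 83° = 3.97, north 4 cos 83° = 0.49
Leg 2 (132°, 6 km): east 6 sin 132° = 4.46, north 6 cos 132° = -4.01
Leg 3 (164°, 1 km): east 1 sin 164° = 0.28, north 1 cos 164° = -0.96
Summing: 8.70 km east, -4.49 km north → (8.70, -4.49).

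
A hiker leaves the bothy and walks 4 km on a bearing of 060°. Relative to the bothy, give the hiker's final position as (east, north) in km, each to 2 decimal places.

Leg 1 (060°, 4 km): east 4 sin 60° = 3.46, north 4 cos 60° = 2.00
Summing: 3.46 km east, 2.00 km north → (3.46, 2.00).

(3.46, 2.00)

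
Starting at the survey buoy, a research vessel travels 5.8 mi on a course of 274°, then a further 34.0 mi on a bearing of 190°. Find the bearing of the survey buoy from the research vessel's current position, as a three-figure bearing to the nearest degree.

019°

Leg 1 (274°, 5.8 mi): east 5.8 sin 274° = -5.79, north 5.8 cos 274° = 0.40
Leg 2 (190°, 34.0 mi): east 34.0 sin 190° = -5.90, north 34.0 cos 190° = -33.48
Net displacement: -11.69 east, -33.08 north. Direction back to start is (11.69, 33.08): bearing = atan2(11.69, 33.08) mod 360° = 19.46° ≈ 019°.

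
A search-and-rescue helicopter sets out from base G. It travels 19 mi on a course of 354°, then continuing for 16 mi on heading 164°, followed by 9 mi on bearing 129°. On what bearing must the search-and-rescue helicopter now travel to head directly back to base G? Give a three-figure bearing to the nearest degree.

283°

Leg 1 (354°, 19 mi): east 19 sin 354° = -1.99, north 19 cos 354° = 18.90
Leg 2 (164°, 16 mi): east 16 sin 164° = 4.41, north 16 cos 164° = -15.38
Leg 3 (129°, 9 mi): east 9 sin 129° = 6.99, north 9 cos 129° = -5.66
Net displacement: 9.42 east, -2.15 north. Direction back to start is (-9.42, 2.15): bearing = atan2(-9.42, 2.15) mod 360° = 282.85° ≈ 283°.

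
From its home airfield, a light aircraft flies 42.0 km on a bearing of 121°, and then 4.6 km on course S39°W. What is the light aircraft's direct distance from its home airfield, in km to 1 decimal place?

Leg 1 (121°, 42.0 km): east 42.0 sin 121° = 36.00, north 42.0 cos 121° = -21.63
Leg 2 (S39°W, 4.6 km): east 4.6 sin 219° = -2.89, north 4.6 cos 219° = -3.57
Net: 33.11 east, -25.21 north. Distance = √((33.11)² + (-25.21)²) = 41.610 km.

41.6 km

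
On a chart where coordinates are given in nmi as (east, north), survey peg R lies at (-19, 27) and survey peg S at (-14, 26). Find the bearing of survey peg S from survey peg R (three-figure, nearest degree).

Δeast = -14 − -19 = 5.00; Δnorth = 26 − 27 = -1.00.
Bearing = atan2(Δeast, Δnorth) mod 360° = 101.31° ≈ 101°.

101°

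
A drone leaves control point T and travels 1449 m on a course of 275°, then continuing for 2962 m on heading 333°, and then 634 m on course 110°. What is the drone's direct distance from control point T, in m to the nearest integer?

3362 m

Leg 1 (275°, 1449 m): east 1449 sin 275° = -1443.49, north 1449 cos 275° = 126.29
Leg 2 (333°, 2962 m): east 2962 sin 333° = -1344.72, north 2962 cos 333° = 2639.16
Leg 3 (110°, 634 m): east 634 sin 110° = 595.77, north 634 cos 110° = -216.84
Net: -2192.44 east, 2548.61 north. Distance = √((-2192.44)² + (2548.61)²) = 3361.875 m.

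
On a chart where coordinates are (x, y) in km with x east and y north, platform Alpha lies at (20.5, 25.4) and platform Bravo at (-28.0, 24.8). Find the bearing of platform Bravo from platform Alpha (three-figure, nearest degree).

269°

Δeast = -28.0 − 20.5 = -48.50; Δnorth = 24.8 − 25.4 = -0.60.
Bearing = atan2(Δeast, Δnorth) mod 360° = 269.29° ≈ 269°.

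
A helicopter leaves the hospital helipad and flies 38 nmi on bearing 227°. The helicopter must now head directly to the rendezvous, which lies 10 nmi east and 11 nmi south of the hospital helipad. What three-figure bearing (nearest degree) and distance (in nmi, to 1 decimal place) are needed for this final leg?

Leg 1 (227°, 38 nmi): east 38 sin 227° = -27.79, north 38 cos 227° = -25.92
Current position: (-27.79, -25.92). Target: (10, -11). Remaining: Δeast = 37.79, Δnorth = 14.92.
Bearing = atan2(37.79, 14.92) mod 360° = 68.46°; distance = √((37.79)² + (14.92)²) = 40.629 nmi.

068°, 40.6 nmi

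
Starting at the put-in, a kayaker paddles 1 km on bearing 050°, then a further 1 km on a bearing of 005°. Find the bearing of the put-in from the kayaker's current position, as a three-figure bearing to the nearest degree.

208°

Leg 1 (050°, 1 km): east 1 sin 50° = 0.77, north 1 cos 50° = 0.64
Leg 2 (005°, 1 km): east 1 sin 5° = 0.09, north 1 cos 5° = 1.00
Net displacement: 0.85 east, 1.64 north. Direction back to start is (-0.85, -1.64): bearing = atan2(-0.85, -1.64) mod 360° = 207.50° ≈ 208°.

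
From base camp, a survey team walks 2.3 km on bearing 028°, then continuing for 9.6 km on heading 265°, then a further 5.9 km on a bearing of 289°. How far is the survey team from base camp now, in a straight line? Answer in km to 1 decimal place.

Leg 1 (028°, 2.3 km): east 2.3 sin 28° = 1.08, north 2.3 cos 28° = 2.03
Leg 2 (265°, 9.6 km): east 9.6 sin 265° = -9.56, north 9.6 cos 265° = -0.84
Leg 3 (289°, 5.9 km): east 5.9 sin 289° = -5.58, north 5.9 cos 289° = 1.92
Net: -14.06 east, 3.11 north. Distance = √((-14.06)² + (3.11)²) = 14.403 km.

14.4 km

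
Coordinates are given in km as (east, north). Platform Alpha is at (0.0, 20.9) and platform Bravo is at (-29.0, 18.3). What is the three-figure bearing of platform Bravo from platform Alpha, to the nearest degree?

265°

Δeast = -29.0 − 0.0 = -29.00; Δnorth = 18.3 − 20.9 = -2.60.
Bearing = atan2(Δeast, Δnorth) mod 360° = 264.88° ≈ 265°.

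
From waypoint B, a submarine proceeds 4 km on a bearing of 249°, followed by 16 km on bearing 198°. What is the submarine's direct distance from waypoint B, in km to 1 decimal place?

18.8 km

Leg 1 (249°, 4 km): east 4 sin 249° = -3.73, north 4 cos 249° = -1.43
Leg 2 (198°, 16 km): east 16 sin 198° = -4.94, north 16 cos 198° = -15.22
Net: -8.68 east, -16.65 north. Distance = √((-8.68)² + (-16.65)²) = 18.776 km.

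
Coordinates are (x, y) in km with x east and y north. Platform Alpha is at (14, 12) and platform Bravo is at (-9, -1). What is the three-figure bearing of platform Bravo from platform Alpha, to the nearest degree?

241°

Δeast = -9 − 14 = -23.00; Δnorth = -1 − 12 = -13.00.
Bearing = atan2(Δeast, Δnorth) mod 360° = 240.52° ≈ 241°.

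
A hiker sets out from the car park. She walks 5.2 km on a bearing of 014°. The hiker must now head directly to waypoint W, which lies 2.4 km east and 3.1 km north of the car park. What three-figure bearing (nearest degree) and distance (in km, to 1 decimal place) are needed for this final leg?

Leg 1 (014°, 5.2 km): east 5.2 sin 14° = 1.26, north 5.2 cos 14° = 5.05
Current position: (1.26, 5.05). Target: (2.4, 3.1). Remaining: Δeast = 1.14, Δnorth = -1.95.
Bearing = atan2(1.14, -1.95) mod 360° = 149.59°; distance = √((1.14)² + (-1.95)²) = 2.256 km.

150°, 2.3 km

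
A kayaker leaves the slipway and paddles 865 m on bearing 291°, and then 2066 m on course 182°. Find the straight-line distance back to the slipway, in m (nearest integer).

Leg 1 (291°, 865 m): east 865 sin 291° = -807.55, north 865 cos 291° = 309.99
Leg 2 (182°, 2066 m): east 2066 sin 182° = -72.10, north 2066 cos 182° = -2064.74
Net: -879.65 east, -1754.75 north. Distance = √((-879.65)² + (-1754.75)²) = 1962.891 m.

1963 m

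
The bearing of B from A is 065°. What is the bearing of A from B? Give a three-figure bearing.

245°

Back-bearing = 065° + 180° = 245°.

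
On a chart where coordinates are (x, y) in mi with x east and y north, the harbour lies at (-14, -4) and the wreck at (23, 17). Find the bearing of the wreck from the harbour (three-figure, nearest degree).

Δeast = 23 − -14 = 37.00; Δnorth = 17 − -4 = 21.00.
Bearing = atan2(Δeast, Δnorth) mod 360° = 60.42° ≈ 060°.

060°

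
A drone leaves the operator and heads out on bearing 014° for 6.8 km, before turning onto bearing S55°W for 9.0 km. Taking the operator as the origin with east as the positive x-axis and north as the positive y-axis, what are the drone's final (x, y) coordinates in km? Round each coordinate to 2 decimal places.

Leg 1 (014°, 6.8 km): east 6.8 sin 14° = 1.65, north 6.8 cos 14° = 6.60
Leg 2 (S55°W, 9.0 km): east 9.0 sin 235° = -7.37, north 9.0 cos 235° = -5.16
Summing: -5.73 km east, 1.44 km north → (-5.73, 1.44).

(-5.73, 1.44)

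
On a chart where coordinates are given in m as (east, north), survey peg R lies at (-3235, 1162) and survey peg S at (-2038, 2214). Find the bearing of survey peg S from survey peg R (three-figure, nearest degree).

049°

Δeast = -2038 − -3235 = 1197.00; Δnorth = 2214 − 1162 = 1052.00.
Bearing = atan2(Δeast, Δnorth) mod 360° = 48.69° ≈ 049°.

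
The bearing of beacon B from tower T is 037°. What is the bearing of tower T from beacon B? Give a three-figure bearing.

Back-bearing = 037° + 180° = 217°.

217°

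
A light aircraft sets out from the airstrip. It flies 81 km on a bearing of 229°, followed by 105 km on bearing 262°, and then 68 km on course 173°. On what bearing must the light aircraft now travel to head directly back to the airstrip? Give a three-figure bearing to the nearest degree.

Leg 1 (229°, 81 km): east 81 sin 229° = -61.13, north 81 cos 229° = -53.14
Leg 2 (262°, 105 km): east 105 sin 262° = -103.98, north 105 cos 262° = -14.61
Leg 3 (173°, 68 km): east 68 sin 173° = 8.29, north 68 cos 173° = -67.49
Net displacement: -156.82 east, -135.25 north. Direction back to start is (156.82, 135.25): bearing = atan2(156.82, 135.25) mod 360° = 49.22° ≈ 049°.

049°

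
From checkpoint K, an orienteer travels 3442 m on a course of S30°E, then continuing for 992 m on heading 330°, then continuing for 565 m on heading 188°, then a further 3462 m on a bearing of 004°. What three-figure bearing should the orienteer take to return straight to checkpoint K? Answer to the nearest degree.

241°

Leg 1 (S30°E, 3442 m): east 3442 sin 150° = 1721.00, north 3442 cos 150° = -2980.86
Leg 2 (330°, 992 m): east 992 sin 330° = -496.00, north 992 cos 330° = 859.10
Leg 3 (188°, 565 m): east 565 sin 188° = -78.63, north 565 cos 188° = -559.50
Leg 4 (004°, 3462 m): east 3462 sin 4° = 241.50, north 3462 cos 4° = 3453.57
Net displacement: 1387.86 east, 772.30 north. Direction back to start is (-1387.86, -772.30): bearing = atan2(-1387.86, -772.30) mod 360° = 240.91° ≈ 241°.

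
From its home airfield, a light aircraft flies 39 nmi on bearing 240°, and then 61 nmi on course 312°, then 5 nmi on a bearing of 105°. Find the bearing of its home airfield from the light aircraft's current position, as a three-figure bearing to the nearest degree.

Leg 1 (240°, 39 nmi): east 39 sin 240° = -33.77, north 39 cos 240° = -19.50
Leg 2 (312°, 61 nmi): east 61 sin 312° = -45.33, north 61 cos 312° = 40.82
Leg 3 (105°, 5 nmi): east 5 sin 105° = 4.83, north 5 cos 105° = -1.29
Net displacement: -74.28 east, 20.02 north. Direction back to start is (74.28, -20.02): bearing = atan2(74.28, -20.02) mod 360° = 105.09° ≈ 105°.

105°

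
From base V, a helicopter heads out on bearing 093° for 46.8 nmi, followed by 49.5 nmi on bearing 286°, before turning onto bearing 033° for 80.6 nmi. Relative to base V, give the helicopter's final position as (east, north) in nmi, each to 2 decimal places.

(43.05, 78.79)

Leg 1 (093°, 46.8 nmi): east 46.8 sin 93° = 46.74, north 46.8 cos 93° = -2.45
Leg 2 (286°, 49.5 nmi): east 49.5 sin 286° = -47.58, north 49.5 cos 286° = 13.64
Leg 3 (033°, 80.6 nmi): east 80.6 sin 33° = 43.90, north 80.6 cos 33° = 67.60
Summing: 43.05 nmi east, 78.79 nmi north → (43.05, 78.79).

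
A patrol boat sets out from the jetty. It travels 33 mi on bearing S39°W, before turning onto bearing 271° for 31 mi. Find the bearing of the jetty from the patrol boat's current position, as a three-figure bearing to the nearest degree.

Leg 1 (S39°W, 33 mi): east 33 sin 219° = -20.77, north 33 cos 219° = -25.65
Leg 2 (271°, 31 mi): east 31 sin 271° = -31.00, north 31 cos 271° = 0.54
Net displacement: -51.76 east, -25.10 north. Direction back to start is (51.76, 25.10): bearing = atan2(51.76, 25.10) mod 360° = 64.13° ≈ 064°.

064°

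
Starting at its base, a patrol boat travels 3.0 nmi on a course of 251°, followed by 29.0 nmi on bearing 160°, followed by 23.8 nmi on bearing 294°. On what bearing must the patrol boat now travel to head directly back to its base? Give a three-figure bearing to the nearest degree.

038°

Leg 1 (251°, 3.0 nmi): east 3.0 sin 251° = -2.84, north 3.0 cos 251° = -0.98
Leg 2 (160°, 29.0 nmi): east 29.0 sin 160° = 9.92, north 29.0 cos 160° = -27.25
Leg 3 (294°, 23.8 nmi): east 23.8 sin 294° = -21.74, north 23.8 cos 294° = 9.68
Net displacement: -14.66 east, -18.55 north. Direction back to start is (14.66, 18.55): bearing = atan2(14.66, 18.55) mod 360° = 38.32° ≈ 038°.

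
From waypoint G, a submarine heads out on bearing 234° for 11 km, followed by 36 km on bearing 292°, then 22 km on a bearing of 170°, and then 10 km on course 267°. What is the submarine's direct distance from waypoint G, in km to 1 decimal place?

Leg 1 (234°, 11 km): east 11 sin 234° = -8.90, north 11 cos 234° = -6.47
Leg 2 (292°, 36 km): east 36 sin 292° = -33.38, north 36 cos 292° = 13.49
Leg 3 (170°, 22 km): east 22 sin 170° = 3.82, north 22 cos 170° = -21.67
Leg 4 (267°, 10 km): east 10 sin 267° = -9.99, north 10 cos 267° = -0.52
Net: -48.44 east, -15.17 north. Distance = √((-48.44)² + (-15.17)²) = 50.763 km.

50.8 km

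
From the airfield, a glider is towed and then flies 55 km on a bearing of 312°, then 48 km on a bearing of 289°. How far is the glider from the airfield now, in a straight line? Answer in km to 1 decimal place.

100.9 km

Leg 1 (312°, 55 km): east 55 sin 312° = -40.87, north 55 cos 312° = 36.80
Leg 2 (289°, 48 km): east 48 sin 289° = -45.38, north 48 cos 289° = 15.63
Net: -86.26 east, 52.43 north. Distance = √((-86.26)² + (52.43)²) = 100.942 km.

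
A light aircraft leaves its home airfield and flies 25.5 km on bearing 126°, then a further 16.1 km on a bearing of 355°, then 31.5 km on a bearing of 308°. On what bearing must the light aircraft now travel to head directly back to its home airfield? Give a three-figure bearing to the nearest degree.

165°

Leg 1 (126°, 25.5 km): east 25.5 sin 126° = 20.63, north 25.5 cos 126° = -14.99
Leg 2 (355°, 16.1 km): east 16.1 sin 355° = -1.40, north 16.1 cos 355° = 16.04
Leg 3 (308°, 31.5 km): east 31.5 sin 308° = -24.82, north 31.5 cos 308° = 19.39
Net displacement: -5.60 east, 20.44 north. Direction back to start is (5.60, -20.44): bearing = atan2(5.60, -20.44) mod 360° = 164.69° ≈ 165°.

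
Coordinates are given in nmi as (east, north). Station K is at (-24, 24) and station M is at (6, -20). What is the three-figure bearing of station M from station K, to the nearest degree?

146°

Δeast = 6 − -24 = 30.00; Δnorth = -20 − 24 = -44.00.
Bearing = atan2(Δeast, Δnorth) mod 360° = 145.71° ≈ 146°.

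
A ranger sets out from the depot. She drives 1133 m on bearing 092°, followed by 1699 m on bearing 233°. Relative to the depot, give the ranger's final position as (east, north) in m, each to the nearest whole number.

(-225, -1062)

Leg 1 (092°, 1133 m): east 1133 sin 92° = 1132.31, north 1133 cos 92° = -39.54
Leg 2 (233°, 1699 m): east 1699 sin 233° = -1356.88, north 1699 cos 233° = -1022.48
Summing: -224.57 m east, -1062.02 m north → (-225, -1062).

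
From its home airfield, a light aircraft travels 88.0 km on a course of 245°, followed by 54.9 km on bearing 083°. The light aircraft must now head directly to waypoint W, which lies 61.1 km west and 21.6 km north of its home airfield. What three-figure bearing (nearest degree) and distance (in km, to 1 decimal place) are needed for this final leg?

Leg 1 (245°, 88.0 km): east 88.0 sin 245° = -79.76, north 88.0 cos 245° = -37.19
Leg 2 (083°, 54.9 km): east 54.9 sin 83° = 54.49, north 54.9 cos 83° = 6.69
Current position: (-25.26, -30.50). Target: (-61.1, 21.6). Remaining: Δeast = -35.84, Δnorth = 52.10.
Bearing = atan2(-35.84, 52.10) mod 360° = 325.48°; distance = √((-35.84)² + (52.10)²) = 63.234 km.

325°, 63.2 km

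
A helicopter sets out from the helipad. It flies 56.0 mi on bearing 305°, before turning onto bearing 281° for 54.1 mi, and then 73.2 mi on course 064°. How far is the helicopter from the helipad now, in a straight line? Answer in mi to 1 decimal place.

81.6 mi

Leg 1 (305°, 56.0 mi): east 56.0 sin 305° = -45.87, north 56.0 cos 305° = 32.12
Leg 2 (281°, 54.1 mi): east 54.1 sin 281° = -53.11, north 54.1 cos 281° = 10.32
Leg 3 (064°, 73.2 mi): east 73.2 sin 64° = 65.79, north 73.2 cos 64° = 32.09
Net: -33.19 east, 74.53 north. Distance = √((-33.19)² + (74.53)²) = 81.586 mi.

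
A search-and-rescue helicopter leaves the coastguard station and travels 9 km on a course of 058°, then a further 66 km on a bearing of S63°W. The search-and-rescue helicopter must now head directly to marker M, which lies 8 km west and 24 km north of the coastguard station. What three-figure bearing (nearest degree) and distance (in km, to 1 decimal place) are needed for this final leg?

041°, 65.5 km

Leg 1 (058°, 9 km): east 9 sin 58° = 7.63, north 9 cos 58° = 4.77
Leg 2 (S63°W, 66 km): east 66 sin 243° = -58.81, north 66 cos 243° = -29.96
Current position: (-51.17, -25.19). Target: (-8, 24). Remaining: Δeast = 43.17, Δnorth = 49.19.
Bearing = atan2(43.17, 49.19) mod 360° = 41.27°; distance = √((43.17)² + (49.19)²) = 65.453 km.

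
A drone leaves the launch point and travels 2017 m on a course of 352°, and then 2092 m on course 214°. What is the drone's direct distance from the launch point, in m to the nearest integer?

Leg 1 (352°, 2017 m): east 2017 sin 352° = -280.71, north 2017 cos 352° = 1997.37
Leg 2 (214°, 2092 m): east 2092 sin 214° = -1169.83, north 2092 cos 214° = -1734.35
Net: -1450.54 east, 263.02 north. Distance = √((-1450.54)² + (263.02)²) = 1474.198 m.

1474 m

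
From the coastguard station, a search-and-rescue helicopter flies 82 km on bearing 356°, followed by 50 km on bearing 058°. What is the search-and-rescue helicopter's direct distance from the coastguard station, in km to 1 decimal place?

Leg 1 (356°, 82 km): east 82 sin 356° = -5.72, north 82 cos 356° = 81.80
Leg 2 (058°, 50 km): east 50 sin 58° = 42.40, north 50 cos 58° = 26.50
Net: 36.68 east, 108.30 north. Distance = √((36.68)² + (108.30)²) = 114.340 km.

114.3 km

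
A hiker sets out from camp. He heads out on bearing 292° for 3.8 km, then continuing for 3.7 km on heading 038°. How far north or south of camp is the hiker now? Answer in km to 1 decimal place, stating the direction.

4.3 km north

Leg 1 (292°, 3.8 km): east 3.8 sin 292° = -3.52, north 3.8 cos 292° = 1.42
Leg 2 (038°, 3.7 km): east 3.7 sin 38° = 2.28, north 3.7 cos 38° = 2.92
Net north component: 4.34 km.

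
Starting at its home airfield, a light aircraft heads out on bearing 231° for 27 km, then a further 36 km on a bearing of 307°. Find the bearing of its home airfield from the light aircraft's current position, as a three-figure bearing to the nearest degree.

095°

Leg 1 (231°, 27 km): east 27 sin 231° = -20.98, north 27 cos 231° = -16.99
Leg 2 (307°, 36 km): east 36 sin 307° = -28.75, north 36 cos 307° = 21.67
Net displacement: -49.73 east, 4.67 north. Direction back to start is (49.73, -4.67): bearing = atan2(49.73, -4.67) mod 360° = 95.37° ≈ 095°.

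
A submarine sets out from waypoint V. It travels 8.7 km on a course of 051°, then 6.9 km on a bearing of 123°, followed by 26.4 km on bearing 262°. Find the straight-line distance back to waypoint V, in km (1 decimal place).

Leg 1 (051°, 8.7 km): east 8.7 sin 51° = 6.76, north 8.7 cos 51° = 5.48
Leg 2 (123°, 6.9 km): east 6.9 sin 123° = 5.79, north 6.9 cos 123° = -3.76
Leg 3 (262°, 26.4 km): east 26.4 sin 262° = -26.14, north 26.4 cos 262° = -3.67
Net: -13.60 east, -1.96 north. Distance = √((-13.60)² + (-1.96)²) = 13.735 km.

13.7 km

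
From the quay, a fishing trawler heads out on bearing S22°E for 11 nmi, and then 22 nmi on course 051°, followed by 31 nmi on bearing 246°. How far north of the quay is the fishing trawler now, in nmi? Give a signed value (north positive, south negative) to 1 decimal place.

-9.0 nmi

Leg 1 (S22°E, 11 nmi): east 11 sin 158° = 4.12, north 11 cos 158° = -10.20
Leg 2 (051°, 22 nmi): east 22 sin 51° = 17.10, north 22 cos 51° = 13.85
Leg 3 (246°, 31 nmi): east 31 sin 246° = -28.32, north 31 cos 246° = -12.61
Net north component: -8.96 nmi.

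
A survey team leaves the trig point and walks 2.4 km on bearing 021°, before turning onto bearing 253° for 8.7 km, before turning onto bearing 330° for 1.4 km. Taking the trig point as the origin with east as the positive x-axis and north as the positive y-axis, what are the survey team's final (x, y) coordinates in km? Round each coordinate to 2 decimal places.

Leg 1 (021°, 2.4 km): east 2.4 sin 21° = 0.86, north 2.4 cos 21° = 2.24
Leg 2 (253°, 8.7 km): east 8.7 sin 253° = -8.32, north 8.7 cos 253° = -2.54
Leg 3 (330°, 1.4 km): east 1.4 sin 330° = -0.70, north 1.4 cos 330° = 1.21
Summing: -8.16 km east, 0.91 km north → (-8.16, 0.91).

(-8.16, 0.91)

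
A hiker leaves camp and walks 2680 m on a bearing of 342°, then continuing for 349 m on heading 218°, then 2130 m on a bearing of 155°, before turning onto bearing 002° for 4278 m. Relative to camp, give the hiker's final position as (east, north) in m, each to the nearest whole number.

Leg 1 (342°, 2680 m): east 2680 sin 342° = -828.17, north 2680 cos 342° = 2548.83
Leg 2 (218°, 349 m): east 349 sin 218° = -214.87, north 349 cos 218° = -275.02
Leg 3 (155°, 2130 m): east 2130 sin 155° = 900.18, north 2130 cos 155° = -1930.44
Leg 4 (002°, 4278 m): east 4278 sin 2° = 149.30, north 4278 cos 2° = 4275.39
Summing: 6.45 m east, 4618.77 m north → (6, 4619).

(6, 4619)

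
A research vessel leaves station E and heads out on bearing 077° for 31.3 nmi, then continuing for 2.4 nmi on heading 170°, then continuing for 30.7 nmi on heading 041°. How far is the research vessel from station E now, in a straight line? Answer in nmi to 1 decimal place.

58.2 nmi

Leg 1 (077°, 31.3 nmi): east 31.3 sin 77° = 30.50, north 31.3 cos 77° = 7.04
Leg 2 (170°, 2.4 nmi): east 2.4 sin 170° = 0.42, north 2.4 cos 170° = -2.36
Leg 3 (041°, 30.7 nmi): east 30.7 sin 41° = 20.14, north 30.7 cos 41° = 23.17
Net: 51.06 east, 27.85 north. Distance = √((51.06)² + (27.85)²) = 58.156 nmi.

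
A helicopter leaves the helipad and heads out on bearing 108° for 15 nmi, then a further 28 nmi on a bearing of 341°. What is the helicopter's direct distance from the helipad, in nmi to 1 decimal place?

Leg 1 (108°, 15 nmi): east 15 sin 108° = 14.27, north 15 cos 108° = -4.64
Leg 2 (341°, 28 nmi): east 28 sin 341° = -9.12, north 28 cos 341° = 26.47
Net: 5.15 east, 21.84 north. Distance = √((5.15)² + (21.84)²) = 22.438 nmi.

22.4 nmi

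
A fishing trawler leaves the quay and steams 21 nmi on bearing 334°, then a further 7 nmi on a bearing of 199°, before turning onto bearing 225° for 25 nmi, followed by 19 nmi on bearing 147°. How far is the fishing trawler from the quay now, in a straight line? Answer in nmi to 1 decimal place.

28.5 nmi

Leg 1 (334°, 21 nmi): east 21 sin 334° = -9.21, north 21 cos 334° = 18.87
Leg 2 (199°, 7 nmi): east 7 sin 199° = -2.28, north 7 cos 199° = -6.62
Leg 3 (225°, 25 nmi): east 25 sin 225° = -17.68, north 25 cos 225° = -17.68
Leg 4 (147°, 19 nmi): east 19 sin 147° = 10.35, north 19 cos 147° = -15.93
Net: -18.81 east, -21.36 north. Distance = √((-18.81)² + (-21.36)²) = 28.462 nmi.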